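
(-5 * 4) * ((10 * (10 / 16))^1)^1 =-125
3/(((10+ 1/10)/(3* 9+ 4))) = 930/101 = 9.21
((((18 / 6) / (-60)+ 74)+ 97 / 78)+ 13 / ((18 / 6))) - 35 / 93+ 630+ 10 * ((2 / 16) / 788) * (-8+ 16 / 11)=37157570537 / 52398060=709.14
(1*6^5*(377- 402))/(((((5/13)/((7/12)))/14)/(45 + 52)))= -400392720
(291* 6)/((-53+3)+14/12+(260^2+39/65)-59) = 52380/2024783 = 0.03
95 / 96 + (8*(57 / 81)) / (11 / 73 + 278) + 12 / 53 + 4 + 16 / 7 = 48957723557 / 6508645920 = 7.52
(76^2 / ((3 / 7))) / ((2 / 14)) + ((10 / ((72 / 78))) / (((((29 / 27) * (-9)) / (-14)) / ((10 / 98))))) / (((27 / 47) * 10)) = 1034172751 / 10962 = 94341.61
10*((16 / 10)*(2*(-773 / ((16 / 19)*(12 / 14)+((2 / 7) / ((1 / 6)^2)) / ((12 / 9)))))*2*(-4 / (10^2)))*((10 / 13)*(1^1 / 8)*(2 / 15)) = 1644944 / 546975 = 3.01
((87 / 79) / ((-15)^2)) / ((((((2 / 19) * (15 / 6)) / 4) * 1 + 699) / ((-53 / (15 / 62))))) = -7242344 / 4721839875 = -0.00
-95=-95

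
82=82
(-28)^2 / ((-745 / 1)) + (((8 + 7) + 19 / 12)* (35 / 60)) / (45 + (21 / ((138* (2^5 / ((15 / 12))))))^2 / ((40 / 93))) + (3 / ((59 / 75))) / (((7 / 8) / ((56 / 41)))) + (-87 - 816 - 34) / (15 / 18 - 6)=234031857353814427306 / 1255062161423957625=186.47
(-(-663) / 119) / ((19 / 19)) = 39 / 7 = 5.57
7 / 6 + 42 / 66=119 / 66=1.80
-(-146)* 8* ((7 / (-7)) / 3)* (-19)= 22192 / 3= 7397.33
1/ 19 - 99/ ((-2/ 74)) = 69598/ 19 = 3663.05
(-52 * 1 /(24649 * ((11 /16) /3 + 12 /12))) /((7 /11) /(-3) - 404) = 0.00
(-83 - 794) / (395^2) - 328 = -51177077 / 156025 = -328.01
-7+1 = -6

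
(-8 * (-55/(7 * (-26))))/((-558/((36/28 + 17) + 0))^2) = -901120/347093019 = -0.00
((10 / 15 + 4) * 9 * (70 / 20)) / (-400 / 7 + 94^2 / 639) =-657531 / 193748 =-3.39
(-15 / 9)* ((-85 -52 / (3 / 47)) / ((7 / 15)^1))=3213.10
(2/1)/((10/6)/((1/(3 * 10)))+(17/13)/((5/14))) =65/1744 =0.04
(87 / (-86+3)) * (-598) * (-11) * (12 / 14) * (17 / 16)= -14593293 / 2324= -6279.39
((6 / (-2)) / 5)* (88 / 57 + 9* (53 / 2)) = -5473 / 38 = -144.03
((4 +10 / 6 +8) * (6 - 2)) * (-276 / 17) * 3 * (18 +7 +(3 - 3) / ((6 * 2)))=-1131600 / 17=-66564.71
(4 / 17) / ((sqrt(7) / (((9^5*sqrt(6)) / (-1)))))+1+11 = -12851.24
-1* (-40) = 40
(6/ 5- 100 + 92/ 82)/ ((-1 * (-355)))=-20024/ 72775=-0.28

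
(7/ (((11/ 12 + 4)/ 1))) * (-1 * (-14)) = 1176/ 59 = 19.93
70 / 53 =1.32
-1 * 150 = -150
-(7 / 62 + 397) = -24621 / 62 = -397.11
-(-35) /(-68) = -35 /68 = -0.51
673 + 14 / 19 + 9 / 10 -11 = 126091 / 190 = 663.64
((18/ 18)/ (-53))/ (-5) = 1/ 265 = 0.00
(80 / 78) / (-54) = -20 / 1053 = -0.02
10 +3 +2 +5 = 20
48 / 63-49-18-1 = -1412 / 21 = -67.24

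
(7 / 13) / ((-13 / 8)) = -56 / 169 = -0.33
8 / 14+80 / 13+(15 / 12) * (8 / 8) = 2903 / 364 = 7.98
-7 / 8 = -0.88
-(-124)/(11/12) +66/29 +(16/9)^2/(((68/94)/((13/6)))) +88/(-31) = 5889794582/40851459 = 144.18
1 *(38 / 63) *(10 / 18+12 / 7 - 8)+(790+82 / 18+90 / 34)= 53556446 / 67473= 793.75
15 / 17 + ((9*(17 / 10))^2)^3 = 218070809717793 / 17000000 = 12827694.69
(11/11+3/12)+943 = 3777/4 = 944.25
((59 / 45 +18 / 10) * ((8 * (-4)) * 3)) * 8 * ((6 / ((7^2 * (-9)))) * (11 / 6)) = 11264 / 189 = 59.60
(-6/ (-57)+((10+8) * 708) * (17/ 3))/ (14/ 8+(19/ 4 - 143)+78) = -2744212/ 2223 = -1234.46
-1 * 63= -63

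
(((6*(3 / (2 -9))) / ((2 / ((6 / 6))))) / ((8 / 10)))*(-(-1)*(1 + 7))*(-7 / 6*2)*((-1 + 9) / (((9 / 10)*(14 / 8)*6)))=1600 / 63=25.40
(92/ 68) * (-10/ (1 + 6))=-230/ 119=-1.93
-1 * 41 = -41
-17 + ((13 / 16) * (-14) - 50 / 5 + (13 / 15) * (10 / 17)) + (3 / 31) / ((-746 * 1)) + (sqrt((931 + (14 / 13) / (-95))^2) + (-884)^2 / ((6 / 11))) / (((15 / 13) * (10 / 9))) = 12528592642063811 / 11204547000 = 1118170.39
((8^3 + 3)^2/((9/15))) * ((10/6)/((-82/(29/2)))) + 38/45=-320478131/2460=-130275.66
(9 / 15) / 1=3 / 5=0.60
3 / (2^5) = 0.09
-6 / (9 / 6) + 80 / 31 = -44 / 31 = -1.42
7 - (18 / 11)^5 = -762211 / 161051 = -4.73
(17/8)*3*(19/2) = 969/16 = 60.56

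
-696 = -696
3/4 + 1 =1.75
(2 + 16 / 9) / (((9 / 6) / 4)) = 272 / 27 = 10.07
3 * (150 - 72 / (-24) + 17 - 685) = -1545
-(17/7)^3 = -14.32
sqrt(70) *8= 8 *sqrt(70)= 66.93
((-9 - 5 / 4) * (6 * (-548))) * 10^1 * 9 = 3033180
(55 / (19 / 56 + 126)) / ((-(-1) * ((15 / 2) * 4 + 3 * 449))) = 616 / 1948455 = 0.00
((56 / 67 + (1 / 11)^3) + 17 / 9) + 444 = 358538728 / 802593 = 446.73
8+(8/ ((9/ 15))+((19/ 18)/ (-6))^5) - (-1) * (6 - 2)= 25.33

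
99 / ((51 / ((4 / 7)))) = 132 / 119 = 1.11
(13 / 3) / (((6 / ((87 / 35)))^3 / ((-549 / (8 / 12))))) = -174064293 / 686000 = -253.74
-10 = -10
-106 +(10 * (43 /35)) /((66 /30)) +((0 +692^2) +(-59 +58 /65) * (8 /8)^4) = 2395920911 /5005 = 478705.48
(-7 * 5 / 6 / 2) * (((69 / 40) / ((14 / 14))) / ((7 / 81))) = -58.22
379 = 379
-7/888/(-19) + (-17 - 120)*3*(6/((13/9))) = -374457077/219336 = -1707.23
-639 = -639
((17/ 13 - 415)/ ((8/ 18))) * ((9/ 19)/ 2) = -217809/ 988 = -220.45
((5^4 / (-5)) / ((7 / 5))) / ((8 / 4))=-625 / 14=-44.64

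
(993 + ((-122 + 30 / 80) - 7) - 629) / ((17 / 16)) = 3766 / 17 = 221.53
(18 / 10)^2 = 81 / 25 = 3.24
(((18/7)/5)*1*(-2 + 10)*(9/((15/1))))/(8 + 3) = 0.22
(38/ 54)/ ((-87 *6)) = -19/ 14094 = -0.00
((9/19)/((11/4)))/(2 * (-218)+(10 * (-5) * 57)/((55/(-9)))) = 18/3173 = 0.01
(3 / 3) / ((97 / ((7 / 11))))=7 / 1067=0.01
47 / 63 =0.75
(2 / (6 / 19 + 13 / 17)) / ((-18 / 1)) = -323 / 3141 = -0.10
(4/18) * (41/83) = 82/747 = 0.11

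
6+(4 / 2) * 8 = 22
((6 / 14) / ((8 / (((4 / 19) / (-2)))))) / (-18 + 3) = 1 / 2660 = 0.00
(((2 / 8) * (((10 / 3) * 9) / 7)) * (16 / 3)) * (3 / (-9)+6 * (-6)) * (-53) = 231080 / 21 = 11003.81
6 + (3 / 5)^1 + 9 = 78 / 5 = 15.60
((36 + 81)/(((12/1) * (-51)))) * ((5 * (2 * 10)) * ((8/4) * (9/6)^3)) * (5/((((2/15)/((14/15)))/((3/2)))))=-921375/136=-6774.82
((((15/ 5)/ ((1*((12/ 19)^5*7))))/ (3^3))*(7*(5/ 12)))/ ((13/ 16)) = 12380495/ 21835008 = 0.57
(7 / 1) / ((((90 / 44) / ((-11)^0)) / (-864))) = -14784 / 5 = -2956.80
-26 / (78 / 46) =-46 / 3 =-15.33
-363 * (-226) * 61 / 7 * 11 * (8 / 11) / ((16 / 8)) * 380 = 7606563360 / 7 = 1086651908.57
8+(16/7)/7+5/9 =3917/441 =8.88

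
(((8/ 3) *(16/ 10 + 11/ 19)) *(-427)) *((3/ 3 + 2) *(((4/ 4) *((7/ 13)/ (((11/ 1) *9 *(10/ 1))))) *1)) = -274988/ 67925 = -4.05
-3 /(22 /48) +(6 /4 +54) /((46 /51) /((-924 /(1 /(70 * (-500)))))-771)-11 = -123216831040561 /6994026269747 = -17.62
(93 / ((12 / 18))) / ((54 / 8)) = 62 / 3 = 20.67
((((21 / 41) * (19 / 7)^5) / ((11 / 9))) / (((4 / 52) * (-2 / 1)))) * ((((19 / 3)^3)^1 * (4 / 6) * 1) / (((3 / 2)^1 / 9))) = -441572639066 / 1082851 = -407787.07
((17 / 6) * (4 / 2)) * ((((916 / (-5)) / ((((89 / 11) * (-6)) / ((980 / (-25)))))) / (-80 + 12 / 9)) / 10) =2098327 / 1969125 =1.07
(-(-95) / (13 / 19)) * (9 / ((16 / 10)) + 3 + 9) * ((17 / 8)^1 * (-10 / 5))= -4326585 / 416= -10400.44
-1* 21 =-21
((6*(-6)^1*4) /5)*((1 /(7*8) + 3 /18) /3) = -62 /35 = -1.77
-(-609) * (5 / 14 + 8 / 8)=1653 / 2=826.50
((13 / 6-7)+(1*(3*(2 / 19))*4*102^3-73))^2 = 23349392168196241 / 12996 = 1796659908294.57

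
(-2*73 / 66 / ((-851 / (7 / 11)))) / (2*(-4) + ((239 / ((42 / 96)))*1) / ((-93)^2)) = -10312491 / 49479624920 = -0.00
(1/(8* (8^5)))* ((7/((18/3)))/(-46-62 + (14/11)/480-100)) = -385/17993334784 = -0.00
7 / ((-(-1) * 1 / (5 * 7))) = 245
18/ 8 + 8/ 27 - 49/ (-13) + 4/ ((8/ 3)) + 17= 34841/ 1404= 24.82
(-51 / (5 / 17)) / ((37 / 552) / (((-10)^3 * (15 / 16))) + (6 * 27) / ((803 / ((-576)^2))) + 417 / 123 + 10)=-2954328943500 / 1140620216464349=-0.00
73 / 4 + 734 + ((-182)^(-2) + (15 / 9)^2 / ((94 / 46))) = 5279580745 / 7005726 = 753.61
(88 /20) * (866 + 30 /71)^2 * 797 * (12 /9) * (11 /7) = 417072749661568 /75615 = 5515740919.94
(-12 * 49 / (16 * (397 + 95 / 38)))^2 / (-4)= -21609 / 10214416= -0.00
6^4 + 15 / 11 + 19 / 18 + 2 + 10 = 259463 / 198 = 1310.42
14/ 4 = 7/ 2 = 3.50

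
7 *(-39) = -273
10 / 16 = 0.62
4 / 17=0.24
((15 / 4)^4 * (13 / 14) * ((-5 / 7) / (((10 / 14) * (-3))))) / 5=43875 / 3584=12.24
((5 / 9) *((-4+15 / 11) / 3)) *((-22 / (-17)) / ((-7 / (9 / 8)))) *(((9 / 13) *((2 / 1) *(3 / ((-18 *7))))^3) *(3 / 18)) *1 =-145 / 114614136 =-0.00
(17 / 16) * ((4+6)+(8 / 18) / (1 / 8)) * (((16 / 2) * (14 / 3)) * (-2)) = -29036 / 27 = -1075.41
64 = 64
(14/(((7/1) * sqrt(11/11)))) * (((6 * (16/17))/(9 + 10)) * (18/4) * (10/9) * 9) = 8640/323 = 26.75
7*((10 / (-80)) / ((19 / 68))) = -119 / 38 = -3.13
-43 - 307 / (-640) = -27213 / 640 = -42.52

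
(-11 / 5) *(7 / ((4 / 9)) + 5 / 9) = -35.87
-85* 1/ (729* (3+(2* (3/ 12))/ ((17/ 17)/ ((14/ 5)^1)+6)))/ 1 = -7565/ 199746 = -0.04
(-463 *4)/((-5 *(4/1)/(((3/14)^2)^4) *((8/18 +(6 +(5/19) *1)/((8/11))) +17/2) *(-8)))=-519454053/177220128789760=-0.00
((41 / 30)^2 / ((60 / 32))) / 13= 3362 / 43875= 0.08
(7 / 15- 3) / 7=-38 / 105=-0.36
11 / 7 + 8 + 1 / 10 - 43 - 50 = -5833 / 70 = -83.33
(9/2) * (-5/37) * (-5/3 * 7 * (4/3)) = 350/37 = 9.46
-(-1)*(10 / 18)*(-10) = -50 / 9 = -5.56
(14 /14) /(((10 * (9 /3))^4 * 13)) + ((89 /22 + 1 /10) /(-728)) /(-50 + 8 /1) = 770039 /5675670000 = 0.00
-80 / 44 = -20 / 11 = -1.82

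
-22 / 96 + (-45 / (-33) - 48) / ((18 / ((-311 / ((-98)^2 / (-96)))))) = -10501273 / 1267728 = -8.28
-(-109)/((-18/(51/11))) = -1853/66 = -28.08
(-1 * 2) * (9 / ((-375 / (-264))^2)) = -139392 / 15625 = -8.92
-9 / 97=-0.09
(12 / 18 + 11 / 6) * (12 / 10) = 3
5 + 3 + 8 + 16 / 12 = 52 / 3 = 17.33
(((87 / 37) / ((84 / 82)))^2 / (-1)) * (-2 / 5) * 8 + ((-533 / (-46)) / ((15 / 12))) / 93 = 12167305222 / 717431295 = 16.96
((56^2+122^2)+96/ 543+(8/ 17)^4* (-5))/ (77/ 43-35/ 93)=272344626629547/ 21375863614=12740.75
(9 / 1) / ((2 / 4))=18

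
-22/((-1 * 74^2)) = 11/2738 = 0.00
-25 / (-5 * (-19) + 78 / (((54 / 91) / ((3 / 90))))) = -6750 / 26833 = -0.25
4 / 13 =0.31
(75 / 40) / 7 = 15 / 56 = 0.27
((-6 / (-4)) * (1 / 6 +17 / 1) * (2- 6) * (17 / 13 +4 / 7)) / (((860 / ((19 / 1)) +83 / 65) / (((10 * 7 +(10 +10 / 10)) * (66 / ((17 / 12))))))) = -15693.73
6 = 6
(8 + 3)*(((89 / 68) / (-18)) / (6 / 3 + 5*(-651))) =979 / 3981672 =0.00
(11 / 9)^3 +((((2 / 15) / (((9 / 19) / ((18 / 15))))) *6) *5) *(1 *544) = 20099839 / 3645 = 5514.36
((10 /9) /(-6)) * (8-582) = 2870 /27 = 106.30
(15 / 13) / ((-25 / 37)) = -111 / 65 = -1.71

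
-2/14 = -1/7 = -0.14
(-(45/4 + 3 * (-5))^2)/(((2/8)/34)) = -3825/2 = -1912.50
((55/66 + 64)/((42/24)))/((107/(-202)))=-157156/2247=-69.94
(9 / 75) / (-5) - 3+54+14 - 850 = -98128 / 125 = -785.02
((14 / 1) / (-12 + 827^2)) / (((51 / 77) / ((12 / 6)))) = 2156 / 34879767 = 0.00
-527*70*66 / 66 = -36890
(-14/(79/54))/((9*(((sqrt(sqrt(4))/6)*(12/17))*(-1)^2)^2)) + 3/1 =-5595/158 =-35.41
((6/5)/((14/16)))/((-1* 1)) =-48/35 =-1.37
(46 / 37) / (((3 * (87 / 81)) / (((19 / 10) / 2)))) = 3933 / 10730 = 0.37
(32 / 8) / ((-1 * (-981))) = 4 / 981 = 0.00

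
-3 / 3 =-1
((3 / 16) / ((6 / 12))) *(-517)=-1551 / 8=-193.88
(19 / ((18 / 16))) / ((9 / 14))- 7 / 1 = 1561 / 81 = 19.27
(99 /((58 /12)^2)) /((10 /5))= 1782 /841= 2.12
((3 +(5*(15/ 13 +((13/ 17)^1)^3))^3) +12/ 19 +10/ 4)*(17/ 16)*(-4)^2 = 5139492380834466797/ 582378085719326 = 8825.01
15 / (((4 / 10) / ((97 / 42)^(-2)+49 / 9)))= 11922925 / 56454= 211.20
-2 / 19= -0.11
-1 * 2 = -2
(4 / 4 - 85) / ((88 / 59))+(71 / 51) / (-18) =-284741 / 5049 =-56.40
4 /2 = 2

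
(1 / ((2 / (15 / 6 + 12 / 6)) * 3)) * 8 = 6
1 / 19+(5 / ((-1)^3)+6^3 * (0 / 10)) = -94 / 19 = -4.95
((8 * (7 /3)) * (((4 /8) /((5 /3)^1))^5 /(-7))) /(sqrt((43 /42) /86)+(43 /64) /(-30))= -0.07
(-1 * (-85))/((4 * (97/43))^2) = 157165/150544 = 1.04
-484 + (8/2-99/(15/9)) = -2697/5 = -539.40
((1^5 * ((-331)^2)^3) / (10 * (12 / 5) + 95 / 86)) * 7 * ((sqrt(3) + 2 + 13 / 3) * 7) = 5541948605353576934 * sqrt(3) / 2159 + 105297023501717961746 / 6477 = 20703077531873026.13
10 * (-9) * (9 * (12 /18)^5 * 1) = -320 /3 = -106.67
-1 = -1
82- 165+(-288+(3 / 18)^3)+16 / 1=-76679 / 216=-355.00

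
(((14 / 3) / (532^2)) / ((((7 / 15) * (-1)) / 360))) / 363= -75 / 2140369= -0.00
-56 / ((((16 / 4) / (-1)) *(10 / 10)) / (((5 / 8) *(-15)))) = -525 / 4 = -131.25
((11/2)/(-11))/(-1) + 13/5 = 31/10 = 3.10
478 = 478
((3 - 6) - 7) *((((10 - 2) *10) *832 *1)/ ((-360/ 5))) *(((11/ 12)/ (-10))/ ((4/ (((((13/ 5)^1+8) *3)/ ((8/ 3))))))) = -7579/ 3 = -2526.33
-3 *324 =-972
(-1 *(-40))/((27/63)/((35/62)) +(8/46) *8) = 18.60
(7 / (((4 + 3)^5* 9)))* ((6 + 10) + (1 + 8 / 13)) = 229 / 280917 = 0.00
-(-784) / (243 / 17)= 13328 / 243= 54.85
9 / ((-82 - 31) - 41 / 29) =-87 / 1106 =-0.08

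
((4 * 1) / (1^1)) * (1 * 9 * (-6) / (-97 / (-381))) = -82296 / 97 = -848.41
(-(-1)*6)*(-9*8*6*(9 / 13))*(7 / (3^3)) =-6048 / 13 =-465.23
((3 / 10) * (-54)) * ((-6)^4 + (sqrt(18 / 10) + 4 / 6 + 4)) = -105354 / 5-243 * sqrt(5) / 25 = -21092.53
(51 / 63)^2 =289 / 441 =0.66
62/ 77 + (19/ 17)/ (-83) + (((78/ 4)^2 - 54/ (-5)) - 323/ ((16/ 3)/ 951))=-497195579697/ 8691760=-57203.10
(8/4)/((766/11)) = 11/383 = 0.03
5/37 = 0.14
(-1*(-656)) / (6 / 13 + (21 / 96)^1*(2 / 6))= 1227.42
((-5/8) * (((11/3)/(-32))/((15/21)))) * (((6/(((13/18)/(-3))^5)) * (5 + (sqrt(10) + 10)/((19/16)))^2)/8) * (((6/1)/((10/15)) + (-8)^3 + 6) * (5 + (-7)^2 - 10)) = 6161107572649260 * sqrt(10)/134036773 + 408233779703431605/1072294184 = 526067240.53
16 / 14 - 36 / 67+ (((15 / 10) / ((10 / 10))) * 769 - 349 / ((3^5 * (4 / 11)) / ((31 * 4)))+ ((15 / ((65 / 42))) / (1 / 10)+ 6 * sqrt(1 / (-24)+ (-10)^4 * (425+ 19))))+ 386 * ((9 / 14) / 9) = 2337477761 / 2963142+ sqrt(639359994) / 2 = 13431.64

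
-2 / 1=-2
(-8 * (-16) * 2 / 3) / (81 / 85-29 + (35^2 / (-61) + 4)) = -1.93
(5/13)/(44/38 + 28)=95/7202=0.01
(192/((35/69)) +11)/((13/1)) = 13633/455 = 29.96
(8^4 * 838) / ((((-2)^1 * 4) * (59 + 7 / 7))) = -107264 / 15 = -7150.93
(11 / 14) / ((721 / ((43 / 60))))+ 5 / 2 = 1514573 / 605640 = 2.50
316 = 316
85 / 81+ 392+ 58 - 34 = 33781 / 81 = 417.05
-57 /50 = -1.14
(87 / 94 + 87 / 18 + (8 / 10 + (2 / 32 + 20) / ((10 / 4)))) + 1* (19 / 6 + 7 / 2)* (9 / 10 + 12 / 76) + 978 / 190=151061 / 5640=26.78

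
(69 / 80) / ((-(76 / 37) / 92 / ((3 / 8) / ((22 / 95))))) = -176157 / 2816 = -62.56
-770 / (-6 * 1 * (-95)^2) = 77 / 5415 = 0.01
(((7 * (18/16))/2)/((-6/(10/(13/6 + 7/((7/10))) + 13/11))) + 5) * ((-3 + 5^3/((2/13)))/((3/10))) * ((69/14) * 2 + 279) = 258318468365/89936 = 2872247.69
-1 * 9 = -9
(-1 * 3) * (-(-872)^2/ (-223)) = -2281152/ 223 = -10229.38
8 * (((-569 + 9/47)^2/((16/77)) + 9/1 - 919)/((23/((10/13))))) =275001285860/660491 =416358.87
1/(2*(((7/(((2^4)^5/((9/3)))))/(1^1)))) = 524288/21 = 24966.10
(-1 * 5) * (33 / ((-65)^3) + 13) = -3570092 / 54925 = -65.00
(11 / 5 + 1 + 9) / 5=61 / 25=2.44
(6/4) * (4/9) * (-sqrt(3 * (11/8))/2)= -sqrt(66)/12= -0.68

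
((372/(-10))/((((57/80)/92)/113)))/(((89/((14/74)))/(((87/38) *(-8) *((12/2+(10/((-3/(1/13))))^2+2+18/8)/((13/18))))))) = 788342764667136/2611734281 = 301846.47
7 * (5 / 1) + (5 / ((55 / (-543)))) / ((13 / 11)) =-88 / 13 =-6.77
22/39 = 0.56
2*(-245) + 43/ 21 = -10247/ 21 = -487.95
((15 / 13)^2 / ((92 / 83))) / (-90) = -415 / 31096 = -0.01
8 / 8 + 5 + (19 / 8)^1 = 67 / 8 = 8.38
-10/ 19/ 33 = -0.02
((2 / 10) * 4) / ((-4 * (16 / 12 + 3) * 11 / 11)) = -3 / 65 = -0.05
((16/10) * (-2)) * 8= -128/5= -25.60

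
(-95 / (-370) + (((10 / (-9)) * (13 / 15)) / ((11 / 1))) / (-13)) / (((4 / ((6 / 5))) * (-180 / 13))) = -75283 / 13186800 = -0.01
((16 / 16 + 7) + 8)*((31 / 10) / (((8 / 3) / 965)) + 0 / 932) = 17949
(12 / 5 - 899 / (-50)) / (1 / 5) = 1019 / 10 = 101.90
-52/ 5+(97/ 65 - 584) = -38539/ 65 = -592.91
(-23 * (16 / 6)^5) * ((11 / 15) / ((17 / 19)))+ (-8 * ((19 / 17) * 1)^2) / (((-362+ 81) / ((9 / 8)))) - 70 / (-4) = -1494521800519 / 592013610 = -2524.47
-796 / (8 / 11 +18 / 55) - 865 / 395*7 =-1764429 / 2291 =-770.16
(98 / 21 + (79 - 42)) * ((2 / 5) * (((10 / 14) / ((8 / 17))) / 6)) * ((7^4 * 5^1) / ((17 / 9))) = 214375 / 8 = 26796.88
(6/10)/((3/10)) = 2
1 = 1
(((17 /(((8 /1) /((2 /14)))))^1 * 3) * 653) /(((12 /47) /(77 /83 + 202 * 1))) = 8787784721 /18592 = 472664.84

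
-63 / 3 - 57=-78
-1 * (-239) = 239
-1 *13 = -13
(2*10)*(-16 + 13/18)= -2750/9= -305.56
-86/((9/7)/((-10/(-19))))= -6020/171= -35.20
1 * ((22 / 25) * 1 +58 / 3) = 1516 / 75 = 20.21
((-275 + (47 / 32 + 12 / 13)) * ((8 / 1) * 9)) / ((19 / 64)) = -16330320 / 247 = -66114.66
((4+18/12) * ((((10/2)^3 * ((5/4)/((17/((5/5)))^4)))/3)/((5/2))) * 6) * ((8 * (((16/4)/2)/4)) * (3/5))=1650/83521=0.02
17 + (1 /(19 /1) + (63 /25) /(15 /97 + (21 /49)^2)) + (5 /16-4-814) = -403890381 /509200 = -793.19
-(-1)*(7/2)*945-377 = 5861/2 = 2930.50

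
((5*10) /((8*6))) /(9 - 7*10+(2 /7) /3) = -175 /10232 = -0.02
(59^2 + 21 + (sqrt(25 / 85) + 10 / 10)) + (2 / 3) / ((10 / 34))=sqrt(85) / 17 + 52579 / 15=3505.81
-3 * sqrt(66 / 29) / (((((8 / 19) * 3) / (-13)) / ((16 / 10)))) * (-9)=-2223 * sqrt(1914) / 145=-670.72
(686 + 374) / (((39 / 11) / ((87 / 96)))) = 84535 / 312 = 270.95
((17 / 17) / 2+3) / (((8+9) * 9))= 7 / 306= 0.02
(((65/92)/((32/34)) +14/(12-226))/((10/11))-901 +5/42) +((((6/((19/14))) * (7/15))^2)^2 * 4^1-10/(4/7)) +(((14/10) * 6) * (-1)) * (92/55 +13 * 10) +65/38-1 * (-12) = -11483333153407288973/5926905248880000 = -1937.49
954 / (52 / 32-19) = -7632 / 139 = -54.91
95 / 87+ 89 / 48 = 2.95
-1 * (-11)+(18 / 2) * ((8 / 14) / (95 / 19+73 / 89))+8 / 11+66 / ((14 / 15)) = 1661754 / 19943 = 83.33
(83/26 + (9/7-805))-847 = -299849/182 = -1647.52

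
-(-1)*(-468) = -468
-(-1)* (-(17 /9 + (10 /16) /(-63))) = -947 /504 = -1.88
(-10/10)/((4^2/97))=-97/16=-6.06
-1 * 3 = -3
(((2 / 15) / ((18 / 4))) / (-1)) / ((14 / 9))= -2 / 105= -0.02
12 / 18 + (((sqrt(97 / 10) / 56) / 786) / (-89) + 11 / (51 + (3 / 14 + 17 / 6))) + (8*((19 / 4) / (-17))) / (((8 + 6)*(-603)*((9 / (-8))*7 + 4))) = 2196859387 / 2524770045- sqrt(970) / 39174240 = 0.87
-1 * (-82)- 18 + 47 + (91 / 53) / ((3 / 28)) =20197 / 159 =127.03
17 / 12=1.42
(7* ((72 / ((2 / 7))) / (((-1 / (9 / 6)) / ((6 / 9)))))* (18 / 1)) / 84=-378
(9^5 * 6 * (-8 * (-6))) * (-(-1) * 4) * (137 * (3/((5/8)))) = 223664385024/5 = 44732877004.80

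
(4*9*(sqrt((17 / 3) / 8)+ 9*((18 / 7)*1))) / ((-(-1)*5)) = 3*sqrt(102) / 5+ 5832 / 35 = 172.69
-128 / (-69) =1.86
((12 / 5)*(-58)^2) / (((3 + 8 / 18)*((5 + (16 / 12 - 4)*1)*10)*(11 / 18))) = 9809424 / 59675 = 164.38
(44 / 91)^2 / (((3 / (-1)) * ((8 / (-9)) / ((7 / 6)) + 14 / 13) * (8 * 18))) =-121 / 70434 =-0.00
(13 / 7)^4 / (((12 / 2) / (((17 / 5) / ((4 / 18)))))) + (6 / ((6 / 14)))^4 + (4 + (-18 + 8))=1845904811 / 48020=38440.33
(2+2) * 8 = 32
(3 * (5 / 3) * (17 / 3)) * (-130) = -11050 / 3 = -3683.33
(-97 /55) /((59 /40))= -776 /649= -1.20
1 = 1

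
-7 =-7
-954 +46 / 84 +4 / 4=-952.45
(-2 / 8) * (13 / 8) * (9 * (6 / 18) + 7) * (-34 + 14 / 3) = 715 / 6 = 119.17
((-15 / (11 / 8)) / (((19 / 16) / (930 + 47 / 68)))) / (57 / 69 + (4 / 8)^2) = -931584640 / 117249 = -7945.35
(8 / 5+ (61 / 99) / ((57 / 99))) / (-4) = -761 / 1140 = -0.67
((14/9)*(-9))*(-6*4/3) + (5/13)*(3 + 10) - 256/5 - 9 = 284/5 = 56.80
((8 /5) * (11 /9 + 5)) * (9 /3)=448 /15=29.87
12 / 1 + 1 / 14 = 169 / 14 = 12.07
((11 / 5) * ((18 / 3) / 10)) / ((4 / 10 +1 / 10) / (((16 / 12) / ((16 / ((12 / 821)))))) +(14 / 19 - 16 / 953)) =1195062 / 372298075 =0.00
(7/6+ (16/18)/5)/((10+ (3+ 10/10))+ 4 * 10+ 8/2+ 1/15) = 0.02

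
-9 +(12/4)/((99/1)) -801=-809.97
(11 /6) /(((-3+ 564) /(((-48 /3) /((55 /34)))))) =-16 /495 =-0.03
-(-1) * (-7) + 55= 48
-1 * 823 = -823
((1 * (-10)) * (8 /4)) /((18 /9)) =-10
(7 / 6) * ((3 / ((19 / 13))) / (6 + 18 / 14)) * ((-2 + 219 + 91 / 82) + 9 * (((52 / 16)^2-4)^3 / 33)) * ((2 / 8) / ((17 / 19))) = 347356835735 / 12812845056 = 27.11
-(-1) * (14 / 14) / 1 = 1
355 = 355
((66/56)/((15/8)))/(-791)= -22/27685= -0.00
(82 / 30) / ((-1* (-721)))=41 / 10815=0.00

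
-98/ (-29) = 98/ 29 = 3.38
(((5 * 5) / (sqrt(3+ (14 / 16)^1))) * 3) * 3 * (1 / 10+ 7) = 3195 * sqrt(62) / 31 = 811.53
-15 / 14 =-1.07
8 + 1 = 9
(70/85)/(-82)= -7/697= -0.01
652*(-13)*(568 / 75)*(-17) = 81844256 / 75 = 1091256.75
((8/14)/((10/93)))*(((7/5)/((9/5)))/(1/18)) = 372/5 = 74.40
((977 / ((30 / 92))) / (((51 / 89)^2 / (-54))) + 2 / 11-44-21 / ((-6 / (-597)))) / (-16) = 15731183793 / 508640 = 30927.93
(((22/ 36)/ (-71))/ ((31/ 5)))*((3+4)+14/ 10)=-0.01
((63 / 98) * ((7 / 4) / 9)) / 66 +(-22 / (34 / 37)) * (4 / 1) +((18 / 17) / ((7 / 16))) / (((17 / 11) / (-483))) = -130029215 / 152592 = -852.14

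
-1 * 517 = -517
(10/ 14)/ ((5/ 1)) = 1/ 7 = 0.14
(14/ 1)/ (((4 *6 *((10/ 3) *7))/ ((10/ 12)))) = 1/ 48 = 0.02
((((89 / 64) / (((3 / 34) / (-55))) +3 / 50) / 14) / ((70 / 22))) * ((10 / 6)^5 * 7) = -572063525 / 326592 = -1751.62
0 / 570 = 0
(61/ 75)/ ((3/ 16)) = 4.34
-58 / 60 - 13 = -419 / 30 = -13.97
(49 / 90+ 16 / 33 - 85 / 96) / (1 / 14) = 15953 / 7920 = 2.01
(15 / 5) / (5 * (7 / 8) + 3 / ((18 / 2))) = 72 / 113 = 0.64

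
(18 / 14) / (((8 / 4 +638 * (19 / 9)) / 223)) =18063 / 84980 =0.21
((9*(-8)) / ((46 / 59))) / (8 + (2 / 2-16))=2124 / 161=13.19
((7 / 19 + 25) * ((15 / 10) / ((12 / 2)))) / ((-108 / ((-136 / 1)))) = 4097 / 513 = 7.99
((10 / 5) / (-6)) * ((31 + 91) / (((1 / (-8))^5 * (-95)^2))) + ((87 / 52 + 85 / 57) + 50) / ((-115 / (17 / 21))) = 100151642651 / 680015700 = 147.28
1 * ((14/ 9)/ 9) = 14/ 81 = 0.17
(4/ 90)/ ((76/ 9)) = 1/ 190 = 0.01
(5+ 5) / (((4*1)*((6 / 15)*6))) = 25 / 24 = 1.04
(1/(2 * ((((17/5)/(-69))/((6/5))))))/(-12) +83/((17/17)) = 5713/68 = 84.01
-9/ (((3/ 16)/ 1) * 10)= -4.80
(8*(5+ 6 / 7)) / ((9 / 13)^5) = 121784104 / 413343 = 294.63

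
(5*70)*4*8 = 11200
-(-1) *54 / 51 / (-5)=-18 / 85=-0.21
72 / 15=4.80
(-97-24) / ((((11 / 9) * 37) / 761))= -2036.19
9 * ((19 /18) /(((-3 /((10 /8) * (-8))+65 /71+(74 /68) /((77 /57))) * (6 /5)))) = 44146025 /11270172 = 3.92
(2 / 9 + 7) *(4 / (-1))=-260 / 9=-28.89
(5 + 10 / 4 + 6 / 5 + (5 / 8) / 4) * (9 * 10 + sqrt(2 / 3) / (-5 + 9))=798.87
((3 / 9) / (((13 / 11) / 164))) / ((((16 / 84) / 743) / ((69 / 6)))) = 53949973 / 26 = 2074998.96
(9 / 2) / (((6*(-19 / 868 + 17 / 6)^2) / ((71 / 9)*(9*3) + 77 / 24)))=2199103389 / 107194082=20.52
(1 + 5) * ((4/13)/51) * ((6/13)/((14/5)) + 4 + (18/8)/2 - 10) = -0.17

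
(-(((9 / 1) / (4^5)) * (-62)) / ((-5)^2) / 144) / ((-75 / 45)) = -93 / 1024000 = -0.00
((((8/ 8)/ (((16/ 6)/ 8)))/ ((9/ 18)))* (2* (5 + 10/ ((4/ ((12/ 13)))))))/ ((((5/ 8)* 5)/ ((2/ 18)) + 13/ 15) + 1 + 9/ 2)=136800/ 53807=2.54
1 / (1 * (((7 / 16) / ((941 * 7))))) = 15056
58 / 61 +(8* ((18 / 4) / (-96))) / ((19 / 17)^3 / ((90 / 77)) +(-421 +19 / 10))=42910649083 / 45087614176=0.95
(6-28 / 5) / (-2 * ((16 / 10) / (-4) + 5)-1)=-2 / 51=-0.04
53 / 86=0.62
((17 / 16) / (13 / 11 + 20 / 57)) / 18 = 3553 / 92256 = 0.04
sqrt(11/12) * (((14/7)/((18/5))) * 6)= 5 * sqrt(33)/9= 3.19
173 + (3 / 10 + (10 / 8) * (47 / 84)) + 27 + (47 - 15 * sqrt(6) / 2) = 229.63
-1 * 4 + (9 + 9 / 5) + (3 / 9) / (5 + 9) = 1433 / 210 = 6.82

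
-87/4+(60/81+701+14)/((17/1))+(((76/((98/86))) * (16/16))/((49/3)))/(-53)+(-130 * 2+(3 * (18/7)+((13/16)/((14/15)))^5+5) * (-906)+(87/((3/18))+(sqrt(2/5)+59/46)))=-1844110697939848182559/157770748948119552+sqrt(10)/5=-11687.91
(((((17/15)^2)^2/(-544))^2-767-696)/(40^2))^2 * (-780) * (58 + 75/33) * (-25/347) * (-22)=-42353014892807891113970814761103353/679809123532800000000000000000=-62301.33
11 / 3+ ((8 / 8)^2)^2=4.67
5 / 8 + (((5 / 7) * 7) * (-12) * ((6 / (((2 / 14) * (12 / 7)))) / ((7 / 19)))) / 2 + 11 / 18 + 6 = -143119 / 72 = -1987.76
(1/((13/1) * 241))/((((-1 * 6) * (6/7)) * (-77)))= 1/1240668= 0.00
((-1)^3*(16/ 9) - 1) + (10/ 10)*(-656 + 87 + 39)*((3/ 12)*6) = -7180/ 9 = -797.78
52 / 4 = 13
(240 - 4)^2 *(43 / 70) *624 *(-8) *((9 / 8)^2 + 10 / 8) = -2148250416 / 5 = -429650083.20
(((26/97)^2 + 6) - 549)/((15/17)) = -86842987/141135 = -615.32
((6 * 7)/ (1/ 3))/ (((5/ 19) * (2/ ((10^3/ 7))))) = 34200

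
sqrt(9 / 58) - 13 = -13 + 3* sqrt(58) / 58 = -12.61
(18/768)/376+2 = 96259/48128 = 2.00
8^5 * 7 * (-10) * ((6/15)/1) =-917504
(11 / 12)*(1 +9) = 55 / 6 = 9.17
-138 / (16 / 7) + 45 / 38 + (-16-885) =-145949 / 152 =-960.19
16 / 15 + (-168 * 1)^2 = 423376 / 15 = 28225.07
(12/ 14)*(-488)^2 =1428864/ 7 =204123.43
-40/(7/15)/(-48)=25/14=1.79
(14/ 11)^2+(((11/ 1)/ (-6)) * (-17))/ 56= 88483/ 40656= 2.18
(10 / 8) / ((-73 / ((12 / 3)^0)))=-5 / 292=-0.02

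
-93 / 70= -1.33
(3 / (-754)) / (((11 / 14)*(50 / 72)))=-0.01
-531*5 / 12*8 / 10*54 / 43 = -9558 / 43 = -222.28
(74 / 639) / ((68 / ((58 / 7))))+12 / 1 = 913565 / 76041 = 12.01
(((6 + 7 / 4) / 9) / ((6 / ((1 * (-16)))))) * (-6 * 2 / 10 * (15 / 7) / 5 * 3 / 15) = 124 / 525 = 0.24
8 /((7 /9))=72 /7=10.29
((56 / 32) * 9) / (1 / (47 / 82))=2961 / 328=9.03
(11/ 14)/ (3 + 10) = 11/ 182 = 0.06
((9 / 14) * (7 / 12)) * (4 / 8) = 3 / 16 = 0.19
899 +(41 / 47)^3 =93405798 / 103823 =899.66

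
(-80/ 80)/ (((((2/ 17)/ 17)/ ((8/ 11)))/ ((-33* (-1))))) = -3468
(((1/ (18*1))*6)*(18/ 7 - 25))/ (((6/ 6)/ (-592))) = 92944/ 21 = 4425.90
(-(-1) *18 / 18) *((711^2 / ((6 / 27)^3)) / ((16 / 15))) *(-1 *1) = -5527872135 / 128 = -43186501.05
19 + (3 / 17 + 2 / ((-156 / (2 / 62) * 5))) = 3941323 / 205530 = 19.18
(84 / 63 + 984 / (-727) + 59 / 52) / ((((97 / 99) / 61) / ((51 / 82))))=133769889 / 3099928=43.15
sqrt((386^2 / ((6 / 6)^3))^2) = 148996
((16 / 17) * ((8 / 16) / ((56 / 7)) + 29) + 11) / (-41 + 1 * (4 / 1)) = -652 / 629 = -1.04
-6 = -6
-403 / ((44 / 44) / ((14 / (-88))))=2821 / 44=64.11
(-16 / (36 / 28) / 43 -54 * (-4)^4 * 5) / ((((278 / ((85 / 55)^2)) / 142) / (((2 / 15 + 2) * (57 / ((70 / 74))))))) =-12347470797250048 / 1139066775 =-10839988.55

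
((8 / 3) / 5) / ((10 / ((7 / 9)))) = 28 / 675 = 0.04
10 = 10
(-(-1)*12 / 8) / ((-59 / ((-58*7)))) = 10.32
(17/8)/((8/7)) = 119/64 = 1.86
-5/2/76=-5/152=-0.03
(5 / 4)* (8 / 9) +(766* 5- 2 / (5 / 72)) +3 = 171239 / 45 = 3805.31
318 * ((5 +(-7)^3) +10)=-104304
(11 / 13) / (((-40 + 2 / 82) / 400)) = -16400 / 1937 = -8.47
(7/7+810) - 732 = 79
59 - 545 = -486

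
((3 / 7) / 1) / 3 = 1 / 7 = 0.14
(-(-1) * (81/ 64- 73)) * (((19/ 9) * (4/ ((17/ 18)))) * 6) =-261687/ 68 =-3848.34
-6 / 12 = -1 / 2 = -0.50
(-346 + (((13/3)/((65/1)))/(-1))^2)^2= 6060466801/50625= 119712.92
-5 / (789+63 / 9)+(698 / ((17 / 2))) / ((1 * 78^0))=1111131 / 13532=82.11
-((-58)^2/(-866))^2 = -2829124/187489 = -15.09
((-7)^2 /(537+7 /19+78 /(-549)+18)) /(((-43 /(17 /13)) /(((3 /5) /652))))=-8689023 /3518067461480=-0.00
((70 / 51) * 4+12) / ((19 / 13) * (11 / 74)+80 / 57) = 16303976 / 1510841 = 10.79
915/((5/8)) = 1464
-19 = -19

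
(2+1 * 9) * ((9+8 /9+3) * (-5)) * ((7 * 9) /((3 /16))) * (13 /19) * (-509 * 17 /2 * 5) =200950349600 /57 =3525444729.82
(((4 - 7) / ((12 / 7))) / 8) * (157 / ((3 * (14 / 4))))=-3.27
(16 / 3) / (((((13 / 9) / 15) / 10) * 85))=1440 / 221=6.52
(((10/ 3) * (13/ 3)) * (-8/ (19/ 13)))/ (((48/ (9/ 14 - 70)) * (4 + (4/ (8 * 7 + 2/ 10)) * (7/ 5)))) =230559095/ 8273664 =27.87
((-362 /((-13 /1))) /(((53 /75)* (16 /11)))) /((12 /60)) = 746625 /5512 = 135.45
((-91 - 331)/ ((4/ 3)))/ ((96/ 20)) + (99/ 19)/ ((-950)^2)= -4522652729/ 68590000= -65.94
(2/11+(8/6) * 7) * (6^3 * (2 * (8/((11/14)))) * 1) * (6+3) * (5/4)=56972160/121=470844.30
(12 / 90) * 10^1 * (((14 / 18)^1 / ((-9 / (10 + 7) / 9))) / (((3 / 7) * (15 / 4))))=-13328 / 1215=-10.97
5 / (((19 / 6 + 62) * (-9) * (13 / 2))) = -0.00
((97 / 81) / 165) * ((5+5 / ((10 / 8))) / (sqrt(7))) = 97 * sqrt(7) / 10395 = 0.02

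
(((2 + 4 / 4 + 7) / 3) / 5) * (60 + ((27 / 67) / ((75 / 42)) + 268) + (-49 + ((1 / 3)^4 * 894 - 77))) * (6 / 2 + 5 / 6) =545.00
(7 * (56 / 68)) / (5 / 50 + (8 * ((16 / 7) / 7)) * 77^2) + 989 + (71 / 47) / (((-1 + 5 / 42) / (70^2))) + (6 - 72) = -34246348140611 / 4578747003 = -7479.41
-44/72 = -11/18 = -0.61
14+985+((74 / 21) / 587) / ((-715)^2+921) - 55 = 2979841606261 / 3156611871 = 944.00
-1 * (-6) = 6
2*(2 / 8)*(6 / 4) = 3 / 4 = 0.75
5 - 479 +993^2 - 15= 985560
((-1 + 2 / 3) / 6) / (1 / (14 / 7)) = -1 / 9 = -0.11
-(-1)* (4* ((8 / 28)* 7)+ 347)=355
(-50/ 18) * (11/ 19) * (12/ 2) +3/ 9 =-177/ 19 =-9.32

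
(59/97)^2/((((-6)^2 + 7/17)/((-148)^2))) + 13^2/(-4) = 4200567133/23296684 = 180.31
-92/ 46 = -2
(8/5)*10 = 16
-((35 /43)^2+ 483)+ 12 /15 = -4464064 /9245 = -482.86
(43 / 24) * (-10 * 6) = -215 / 2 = -107.50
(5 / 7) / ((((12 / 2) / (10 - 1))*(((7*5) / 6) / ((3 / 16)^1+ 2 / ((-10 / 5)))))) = -117 / 784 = -0.15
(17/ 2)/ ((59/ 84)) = 714/ 59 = 12.10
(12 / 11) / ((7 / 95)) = 1140 / 77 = 14.81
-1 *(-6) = 6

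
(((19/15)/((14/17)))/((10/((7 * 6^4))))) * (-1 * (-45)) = 313956/5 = 62791.20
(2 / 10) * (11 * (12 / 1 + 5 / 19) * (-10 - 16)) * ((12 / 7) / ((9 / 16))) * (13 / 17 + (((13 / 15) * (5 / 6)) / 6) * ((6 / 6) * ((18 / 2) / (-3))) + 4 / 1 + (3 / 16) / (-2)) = -2812256876 / 305235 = -9213.42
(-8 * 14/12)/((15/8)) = -4.98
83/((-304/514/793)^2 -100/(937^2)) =-732290.60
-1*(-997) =997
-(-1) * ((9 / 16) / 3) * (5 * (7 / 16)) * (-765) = -80325 / 256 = -313.77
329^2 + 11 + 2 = 108254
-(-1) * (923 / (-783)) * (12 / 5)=-3692 / 1305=-2.83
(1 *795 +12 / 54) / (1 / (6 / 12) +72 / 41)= 293437 / 1386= 211.72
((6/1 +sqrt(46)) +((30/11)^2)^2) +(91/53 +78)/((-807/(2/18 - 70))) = 75.01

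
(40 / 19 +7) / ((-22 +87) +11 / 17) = 2941 / 21204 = 0.14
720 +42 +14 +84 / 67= 52076 / 67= 777.25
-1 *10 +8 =-2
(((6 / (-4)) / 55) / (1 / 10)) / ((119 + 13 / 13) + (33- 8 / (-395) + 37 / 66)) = -7110 / 4003853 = -0.00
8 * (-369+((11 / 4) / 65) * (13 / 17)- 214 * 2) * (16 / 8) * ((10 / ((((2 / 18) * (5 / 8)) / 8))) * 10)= -2497250304 / 17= -146897076.71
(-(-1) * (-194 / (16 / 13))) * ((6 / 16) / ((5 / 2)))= -3783 / 160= -23.64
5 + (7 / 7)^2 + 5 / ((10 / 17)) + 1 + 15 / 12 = 67 / 4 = 16.75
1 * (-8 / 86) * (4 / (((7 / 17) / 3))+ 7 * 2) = -1208 / 301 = -4.01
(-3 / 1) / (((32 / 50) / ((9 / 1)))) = -675 / 16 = -42.19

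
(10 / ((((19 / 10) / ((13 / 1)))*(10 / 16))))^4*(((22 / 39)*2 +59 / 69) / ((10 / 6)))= 512290062336000 / 2997383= 170912446.74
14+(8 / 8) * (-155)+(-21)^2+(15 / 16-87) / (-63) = 33753 / 112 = 301.37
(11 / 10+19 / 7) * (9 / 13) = 2403 / 910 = 2.64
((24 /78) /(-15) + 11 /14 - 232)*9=-1893813 /910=-2081.11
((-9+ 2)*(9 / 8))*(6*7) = -1323 / 4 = -330.75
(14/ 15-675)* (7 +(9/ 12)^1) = -313441/ 60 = -5224.02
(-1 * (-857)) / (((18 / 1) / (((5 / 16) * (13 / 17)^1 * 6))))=55705 / 816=68.27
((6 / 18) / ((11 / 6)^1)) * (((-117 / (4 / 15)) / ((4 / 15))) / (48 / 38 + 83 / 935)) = -42514875 / 192136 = -221.27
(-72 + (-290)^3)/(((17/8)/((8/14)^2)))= -3121801216/833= -3747660.52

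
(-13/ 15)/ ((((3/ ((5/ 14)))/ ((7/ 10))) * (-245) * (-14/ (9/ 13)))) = -0.00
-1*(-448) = 448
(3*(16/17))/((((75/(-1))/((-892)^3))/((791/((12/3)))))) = 5283748139.37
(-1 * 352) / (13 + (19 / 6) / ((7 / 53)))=-14784 / 1553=-9.52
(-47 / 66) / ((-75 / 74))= 1739 / 2475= 0.70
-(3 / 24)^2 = -1 / 64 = -0.02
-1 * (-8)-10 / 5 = 6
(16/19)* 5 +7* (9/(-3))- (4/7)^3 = -110633/6517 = -16.98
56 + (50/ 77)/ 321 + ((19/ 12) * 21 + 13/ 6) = 9038383/ 98868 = 91.42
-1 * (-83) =83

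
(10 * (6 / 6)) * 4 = 40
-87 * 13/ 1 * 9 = -10179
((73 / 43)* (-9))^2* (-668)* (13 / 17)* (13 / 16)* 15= -182736445905 / 125732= -1453380.57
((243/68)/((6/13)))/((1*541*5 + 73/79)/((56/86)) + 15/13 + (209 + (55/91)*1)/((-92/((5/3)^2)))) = 74618739/39998464076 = 0.00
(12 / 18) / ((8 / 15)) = 5 / 4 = 1.25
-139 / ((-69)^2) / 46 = -139 / 219006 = -0.00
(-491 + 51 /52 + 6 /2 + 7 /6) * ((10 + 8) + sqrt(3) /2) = -227379 /26 - 75793 * sqrt(3) /312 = -9166.11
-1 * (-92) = 92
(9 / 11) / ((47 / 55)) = 45 / 47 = 0.96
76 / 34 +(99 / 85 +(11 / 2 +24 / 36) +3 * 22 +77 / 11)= 82.57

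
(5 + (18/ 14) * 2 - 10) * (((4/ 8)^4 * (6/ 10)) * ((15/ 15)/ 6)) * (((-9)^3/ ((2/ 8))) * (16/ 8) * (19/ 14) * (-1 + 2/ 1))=235467/ 1960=120.14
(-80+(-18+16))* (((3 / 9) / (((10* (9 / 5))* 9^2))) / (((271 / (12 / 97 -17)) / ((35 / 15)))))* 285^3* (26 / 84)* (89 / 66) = 66578914621375 / 2529545436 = 26320.51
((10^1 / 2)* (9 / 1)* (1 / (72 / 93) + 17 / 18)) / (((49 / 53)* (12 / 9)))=18285 / 224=81.63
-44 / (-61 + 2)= 0.75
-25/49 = -0.51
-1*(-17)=17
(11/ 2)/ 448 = 11/ 896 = 0.01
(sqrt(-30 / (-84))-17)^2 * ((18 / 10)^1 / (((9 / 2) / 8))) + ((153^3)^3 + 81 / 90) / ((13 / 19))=12220937245115866479539 / 182-272 * sqrt(70) / 35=67148006841295969602.78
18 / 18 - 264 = -263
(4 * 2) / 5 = 8 / 5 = 1.60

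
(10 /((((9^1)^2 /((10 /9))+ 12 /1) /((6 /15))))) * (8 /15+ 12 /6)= 304 /2547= 0.12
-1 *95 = -95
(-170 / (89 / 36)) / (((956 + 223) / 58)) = -39440 / 11659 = -3.38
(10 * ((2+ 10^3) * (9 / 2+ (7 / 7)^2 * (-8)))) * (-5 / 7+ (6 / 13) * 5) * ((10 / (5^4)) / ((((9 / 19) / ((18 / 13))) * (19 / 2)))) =-232464 / 845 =-275.11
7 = 7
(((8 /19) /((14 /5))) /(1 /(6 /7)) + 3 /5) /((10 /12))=20358 /23275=0.87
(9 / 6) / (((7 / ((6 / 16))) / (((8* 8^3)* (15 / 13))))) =379.78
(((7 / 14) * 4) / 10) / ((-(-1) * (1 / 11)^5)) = 161051 / 5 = 32210.20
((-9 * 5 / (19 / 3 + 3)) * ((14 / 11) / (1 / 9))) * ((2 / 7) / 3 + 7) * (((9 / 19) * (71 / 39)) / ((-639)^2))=-0.00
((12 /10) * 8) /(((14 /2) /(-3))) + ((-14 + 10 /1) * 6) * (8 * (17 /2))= -57264 /35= -1636.11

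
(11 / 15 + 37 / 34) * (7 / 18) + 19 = 180923 / 9180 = 19.71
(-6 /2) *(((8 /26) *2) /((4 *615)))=-2 /2665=-0.00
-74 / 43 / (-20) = 37 / 430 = 0.09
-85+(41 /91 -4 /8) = -15479 /182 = -85.05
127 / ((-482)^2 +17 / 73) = 0.00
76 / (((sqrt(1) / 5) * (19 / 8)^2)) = 1280 / 19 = 67.37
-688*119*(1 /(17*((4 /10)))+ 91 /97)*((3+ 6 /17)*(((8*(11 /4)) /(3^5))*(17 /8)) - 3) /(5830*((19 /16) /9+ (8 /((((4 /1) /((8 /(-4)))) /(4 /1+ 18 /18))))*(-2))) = 4383807344 /4902123435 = 0.89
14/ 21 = 0.67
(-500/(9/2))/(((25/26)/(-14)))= 14560/9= 1617.78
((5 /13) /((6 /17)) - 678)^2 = 2787734401 /6084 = 458207.50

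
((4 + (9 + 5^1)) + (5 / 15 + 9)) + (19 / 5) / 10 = 4157 / 150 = 27.71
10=10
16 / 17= 0.94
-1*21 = -21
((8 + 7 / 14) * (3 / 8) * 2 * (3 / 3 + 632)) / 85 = 47.48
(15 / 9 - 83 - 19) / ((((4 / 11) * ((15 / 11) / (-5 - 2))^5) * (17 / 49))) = 439145954847523 / 154912500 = 2834800.00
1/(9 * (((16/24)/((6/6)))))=1/6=0.17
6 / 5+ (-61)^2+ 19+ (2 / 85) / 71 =22578144 / 6035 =3741.20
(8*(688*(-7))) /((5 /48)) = -1849344 /5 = -369868.80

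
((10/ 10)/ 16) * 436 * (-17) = -1853/ 4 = -463.25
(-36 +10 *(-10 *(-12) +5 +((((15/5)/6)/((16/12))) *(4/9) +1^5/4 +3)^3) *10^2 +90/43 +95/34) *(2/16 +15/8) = 26029743779/78948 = 329707.45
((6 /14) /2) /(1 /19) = 57 /14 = 4.07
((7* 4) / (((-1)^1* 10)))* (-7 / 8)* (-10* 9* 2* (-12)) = 5292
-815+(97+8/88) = -7897/11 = -717.91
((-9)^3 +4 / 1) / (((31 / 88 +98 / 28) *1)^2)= -5614400 / 114921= -48.85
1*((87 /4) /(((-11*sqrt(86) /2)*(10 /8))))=-87*sqrt(86) /2365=-0.34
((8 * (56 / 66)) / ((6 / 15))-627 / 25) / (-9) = 6691 / 7425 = 0.90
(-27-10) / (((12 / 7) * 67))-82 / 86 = -44101 / 34572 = -1.28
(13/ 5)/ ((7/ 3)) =39/ 35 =1.11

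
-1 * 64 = -64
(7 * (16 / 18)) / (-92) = -14 / 207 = -0.07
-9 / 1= -9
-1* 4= -4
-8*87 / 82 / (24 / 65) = -1885 / 82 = -22.99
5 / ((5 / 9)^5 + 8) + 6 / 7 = 702831 / 475517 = 1.48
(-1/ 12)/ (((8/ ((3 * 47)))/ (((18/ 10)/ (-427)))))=423/ 68320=0.01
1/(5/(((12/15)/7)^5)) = 1024/262609375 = 0.00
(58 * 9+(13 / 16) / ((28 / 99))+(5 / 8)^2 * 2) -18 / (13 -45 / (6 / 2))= 239525 / 448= 534.65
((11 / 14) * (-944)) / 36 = -1298 / 63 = -20.60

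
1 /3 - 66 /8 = -95 /12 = -7.92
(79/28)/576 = 79/16128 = 0.00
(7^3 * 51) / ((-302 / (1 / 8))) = -17493 / 2416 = -7.24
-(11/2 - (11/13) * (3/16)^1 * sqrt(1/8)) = -11/2 + 33 * sqrt(2)/832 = -5.44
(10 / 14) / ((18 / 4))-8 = -494 / 63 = -7.84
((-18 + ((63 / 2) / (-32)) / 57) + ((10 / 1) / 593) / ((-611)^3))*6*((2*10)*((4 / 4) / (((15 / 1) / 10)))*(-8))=11531.05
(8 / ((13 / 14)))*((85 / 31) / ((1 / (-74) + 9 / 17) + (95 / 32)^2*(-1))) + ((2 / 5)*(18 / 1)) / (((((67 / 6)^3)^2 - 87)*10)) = -1980882843044603167616 / 695790195576190142025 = -2.85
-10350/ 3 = -3450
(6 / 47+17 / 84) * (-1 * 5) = -6515 / 3948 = -1.65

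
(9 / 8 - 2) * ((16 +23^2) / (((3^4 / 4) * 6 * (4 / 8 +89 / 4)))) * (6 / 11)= -1090 / 11583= -0.09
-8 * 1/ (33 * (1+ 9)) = -4/ 165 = -0.02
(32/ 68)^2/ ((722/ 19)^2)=16/ 104329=0.00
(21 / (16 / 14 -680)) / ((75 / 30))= -49 / 3960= -0.01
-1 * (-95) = 95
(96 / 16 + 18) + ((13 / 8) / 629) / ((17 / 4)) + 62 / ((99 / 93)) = 58042033 / 705738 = 82.24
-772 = -772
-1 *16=-16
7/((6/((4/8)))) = 7/12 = 0.58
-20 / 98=-10 / 49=-0.20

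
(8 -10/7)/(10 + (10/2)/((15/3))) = 46/77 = 0.60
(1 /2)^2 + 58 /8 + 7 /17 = 269 /34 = 7.91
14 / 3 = 4.67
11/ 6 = 1.83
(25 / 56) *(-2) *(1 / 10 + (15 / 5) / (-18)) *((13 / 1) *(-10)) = -325 / 42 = -7.74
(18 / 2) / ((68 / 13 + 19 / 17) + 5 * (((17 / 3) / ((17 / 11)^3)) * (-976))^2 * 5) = 87947613 / 548452671655651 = 0.00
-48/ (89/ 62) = -2976/ 89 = -33.44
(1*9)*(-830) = -7470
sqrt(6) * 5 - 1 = -1 + 5 * sqrt(6) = 11.25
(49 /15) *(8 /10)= 196 /75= 2.61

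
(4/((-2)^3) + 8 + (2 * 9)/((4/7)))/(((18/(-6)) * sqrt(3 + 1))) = -13/2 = -6.50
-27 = -27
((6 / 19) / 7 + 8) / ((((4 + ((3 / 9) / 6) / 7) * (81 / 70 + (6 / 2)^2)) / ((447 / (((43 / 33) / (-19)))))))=-441939960 / 343097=-1288.09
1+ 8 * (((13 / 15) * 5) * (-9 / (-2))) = 157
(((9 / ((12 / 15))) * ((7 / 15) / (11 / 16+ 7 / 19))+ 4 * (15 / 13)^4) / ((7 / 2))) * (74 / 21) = 5455568896 / 449235969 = 12.14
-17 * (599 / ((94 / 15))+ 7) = -163931 / 94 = -1743.95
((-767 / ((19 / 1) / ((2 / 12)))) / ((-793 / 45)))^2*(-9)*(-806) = 2840757075 / 2686562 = 1057.39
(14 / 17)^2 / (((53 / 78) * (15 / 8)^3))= 0.15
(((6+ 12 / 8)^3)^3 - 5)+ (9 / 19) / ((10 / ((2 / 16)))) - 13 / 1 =3652118265393 / 48640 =75084668.29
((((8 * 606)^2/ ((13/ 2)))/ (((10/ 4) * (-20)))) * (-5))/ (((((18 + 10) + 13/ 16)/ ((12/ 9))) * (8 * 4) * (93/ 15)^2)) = 78343680/ 5759273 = 13.60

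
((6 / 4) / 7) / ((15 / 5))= 1 / 14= 0.07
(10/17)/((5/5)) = 10/17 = 0.59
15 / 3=5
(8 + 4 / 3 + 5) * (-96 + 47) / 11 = -2107 / 33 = -63.85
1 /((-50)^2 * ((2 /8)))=1 /625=0.00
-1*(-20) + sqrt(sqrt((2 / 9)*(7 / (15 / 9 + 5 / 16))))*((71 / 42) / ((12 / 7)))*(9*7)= 20 + 497*14^(1 / 4)*285^(3 / 4) / 1140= 78.49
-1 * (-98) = 98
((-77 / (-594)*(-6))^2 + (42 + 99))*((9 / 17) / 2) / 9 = 5735 / 1377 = 4.16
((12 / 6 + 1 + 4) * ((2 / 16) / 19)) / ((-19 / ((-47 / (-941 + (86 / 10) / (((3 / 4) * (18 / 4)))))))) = -44415 / 365883608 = -0.00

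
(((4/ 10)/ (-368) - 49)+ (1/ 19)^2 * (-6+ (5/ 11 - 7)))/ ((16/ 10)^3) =-11.97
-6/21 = -2/7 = -0.29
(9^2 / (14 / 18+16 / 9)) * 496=361584 / 23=15721.04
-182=-182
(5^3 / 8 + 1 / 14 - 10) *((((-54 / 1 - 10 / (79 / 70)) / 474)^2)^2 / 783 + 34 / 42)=1499422707831145565501 / 325155862792033592886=4.61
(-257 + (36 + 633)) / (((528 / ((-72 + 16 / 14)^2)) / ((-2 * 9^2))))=-342085248 / 539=-634666.51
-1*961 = -961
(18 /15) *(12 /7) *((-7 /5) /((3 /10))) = -48 /5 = -9.60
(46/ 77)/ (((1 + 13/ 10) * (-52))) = -0.00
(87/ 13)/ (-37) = -87/ 481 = -0.18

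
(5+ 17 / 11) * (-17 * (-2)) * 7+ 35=17521 / 11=1592.82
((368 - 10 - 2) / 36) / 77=89 / 693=0.13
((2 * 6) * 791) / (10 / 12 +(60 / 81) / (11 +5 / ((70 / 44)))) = 50744232 / 4735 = 10716.84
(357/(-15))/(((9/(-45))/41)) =4879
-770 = -770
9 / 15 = 3 / 5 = 0.60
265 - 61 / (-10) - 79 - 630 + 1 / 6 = -6566 / 15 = -437.73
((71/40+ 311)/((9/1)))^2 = 156525121/129600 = 1207.76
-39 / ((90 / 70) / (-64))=5824 / 3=1941.33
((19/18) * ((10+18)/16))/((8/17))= 2261/576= 3.93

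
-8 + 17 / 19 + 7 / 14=-251 / 38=-6.61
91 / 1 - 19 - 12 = 60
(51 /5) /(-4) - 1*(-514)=10229 /20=511.45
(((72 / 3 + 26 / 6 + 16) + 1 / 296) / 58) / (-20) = -0.04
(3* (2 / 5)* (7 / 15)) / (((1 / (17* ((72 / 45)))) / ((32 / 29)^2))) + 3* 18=7626446 / 105125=72.55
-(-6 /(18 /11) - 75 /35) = 122 /21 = 5.81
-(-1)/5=1/5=0.20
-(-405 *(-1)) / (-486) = 5 / 6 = 0.83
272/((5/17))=4624/5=924.80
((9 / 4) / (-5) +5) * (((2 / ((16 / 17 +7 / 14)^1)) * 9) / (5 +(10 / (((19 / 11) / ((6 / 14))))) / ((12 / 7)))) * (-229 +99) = -1965132 / 1715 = -1145.85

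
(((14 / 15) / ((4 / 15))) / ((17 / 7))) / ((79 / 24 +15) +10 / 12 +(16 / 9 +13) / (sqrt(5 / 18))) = -79380 / 1210787 +625632 * sqrt(10) / 20583379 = 0.03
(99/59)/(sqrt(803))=0.06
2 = 2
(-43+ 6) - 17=-54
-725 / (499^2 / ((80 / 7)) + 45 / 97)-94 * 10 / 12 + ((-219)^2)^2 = 1166750006655201512 / 507225837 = 2300257442.63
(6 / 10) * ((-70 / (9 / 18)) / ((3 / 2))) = -56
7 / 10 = 0.70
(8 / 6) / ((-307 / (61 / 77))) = -244 / 70917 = -0.00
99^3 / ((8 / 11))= 10673289 / 8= 1334161.12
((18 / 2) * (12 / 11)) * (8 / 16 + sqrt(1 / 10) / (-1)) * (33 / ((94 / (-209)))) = -16929 / 47 + 16929 * sqrt(10) / 235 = -132.39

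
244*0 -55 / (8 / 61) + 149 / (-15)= -51517 / 120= -429.31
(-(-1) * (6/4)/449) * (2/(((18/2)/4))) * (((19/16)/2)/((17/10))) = 95/91596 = 0.00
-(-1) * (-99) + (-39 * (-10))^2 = 152001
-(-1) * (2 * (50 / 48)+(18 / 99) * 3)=347 / 132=2.63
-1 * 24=-24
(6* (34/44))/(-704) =-51/7744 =-0.01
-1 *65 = -65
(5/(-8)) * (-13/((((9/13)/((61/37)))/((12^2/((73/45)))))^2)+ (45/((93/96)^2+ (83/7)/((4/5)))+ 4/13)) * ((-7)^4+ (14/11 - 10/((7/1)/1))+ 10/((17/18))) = 3508116543754333749544175/4006966563897154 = 875504321.74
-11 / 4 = -2.75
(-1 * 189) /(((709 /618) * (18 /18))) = -116802 /709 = -164.74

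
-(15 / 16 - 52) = 817 / 16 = 51.06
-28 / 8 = -7 / 2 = -3.50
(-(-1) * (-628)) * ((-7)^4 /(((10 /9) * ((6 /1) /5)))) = -1130871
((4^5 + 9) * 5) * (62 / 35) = 64046 / 7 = 9149.43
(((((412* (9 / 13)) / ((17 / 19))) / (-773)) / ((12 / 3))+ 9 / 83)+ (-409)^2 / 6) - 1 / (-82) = 48623991866432 / 1744034097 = 27880.18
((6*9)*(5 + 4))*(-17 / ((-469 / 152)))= 1255824 / 469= 2677.66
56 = 56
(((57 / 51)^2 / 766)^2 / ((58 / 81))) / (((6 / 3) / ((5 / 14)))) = 52780005 / 79586471350624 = 0.00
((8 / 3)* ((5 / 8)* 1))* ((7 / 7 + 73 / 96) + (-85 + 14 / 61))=-2430535 / 17568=-138.35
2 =2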